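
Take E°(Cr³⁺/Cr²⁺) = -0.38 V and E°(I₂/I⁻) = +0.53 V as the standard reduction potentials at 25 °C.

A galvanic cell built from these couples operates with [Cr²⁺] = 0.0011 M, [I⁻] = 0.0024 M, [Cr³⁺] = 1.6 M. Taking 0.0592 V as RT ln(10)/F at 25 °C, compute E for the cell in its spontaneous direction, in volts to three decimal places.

+0.878 V

I₂/I⁻ is the cathode (higher E°), Cr³⁺/Cr²⁺ the anode: E°cell = +0.53 − (-0.38) = +0.91 V, n = 2.
Overall: I₂(s) + 2 Cr²⁺(aq) → 2 I⁻(aq) + 2 Cr³⁺(aq)
Q = [I⁻]^2·[Cr³⁺]^2 / ([Cr²⁺]^2); log Q = 1.086.
E = E° − (0.0592/n) log Q = +0.91 − (0.0592/2)(1.086) = +0.878 V.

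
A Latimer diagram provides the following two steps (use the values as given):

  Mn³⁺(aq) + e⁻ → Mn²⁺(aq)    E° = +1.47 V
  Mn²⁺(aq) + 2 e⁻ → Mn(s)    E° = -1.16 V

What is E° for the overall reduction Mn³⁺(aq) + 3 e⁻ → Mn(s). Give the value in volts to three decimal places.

-0.283 V

Since ΔG° = −nFE° is additive over sequential reductions, n₃E°₃ = n₁E°₁ + n₂E°₂.
E°₃ = (1×+1.47 + 2×-1.16) / 3 = (-0.850) / 3 = -0.283 V.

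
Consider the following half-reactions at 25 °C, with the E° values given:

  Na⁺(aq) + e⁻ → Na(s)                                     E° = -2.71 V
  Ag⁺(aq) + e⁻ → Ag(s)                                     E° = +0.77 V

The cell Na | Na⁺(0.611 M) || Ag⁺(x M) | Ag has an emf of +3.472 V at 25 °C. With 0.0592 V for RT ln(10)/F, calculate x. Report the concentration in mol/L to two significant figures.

Ag⁺/Ag is the cathode, Na⁺/Na the anode: E°cell = +3.48 V, n = 1.
Overall reaction: Ag⁺(aq) + Na(s) → Ag(s) + Na⁺(aq); Q = [Na⁺]^1/[Ag⁺]^1.
From E = E° − (0.0592/n) log Q: log Q = (E° − E)·n/0.0592 = (+3.48 − (+3.472))·1/0.0592 = 0.1351.
So 1·log[Ag⁺] = 1·log(0.611) − log Q = -0.2140 − (0.1351) = -0.3491; [Ag⁺] = 10^(-0.3491) ≈ 0.45 M.

0.45 M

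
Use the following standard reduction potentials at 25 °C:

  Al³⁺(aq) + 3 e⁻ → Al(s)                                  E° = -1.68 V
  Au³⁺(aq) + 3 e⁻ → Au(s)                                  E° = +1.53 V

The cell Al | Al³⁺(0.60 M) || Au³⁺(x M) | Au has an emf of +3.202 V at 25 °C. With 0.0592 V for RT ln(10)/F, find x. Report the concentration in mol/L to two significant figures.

0.24 M

Au³⁺/Au is the cathode, Al³⁺/Al the anode: E°cell = +3.21 V, n = 3.
Overall reaction: Au³⁺(aq) + Al(s) → Au(s) + Al³⁺(aq); Q = [Al³⁺]^1/[Au³⁺]^1.
From E = E° − (0.0592/n) log Q: log Q = (E° − E)·n/0.0592 = (+3.21 − (+3.202))·3/0.0592 = 0.4054.
So 1·log[Au³⁺] = 1·log(0.6) − log Q = -0.2218 − (0.4054) = -0.6272; [Au³⁺] = 10^(-0.6272) ≈ 0.24 M.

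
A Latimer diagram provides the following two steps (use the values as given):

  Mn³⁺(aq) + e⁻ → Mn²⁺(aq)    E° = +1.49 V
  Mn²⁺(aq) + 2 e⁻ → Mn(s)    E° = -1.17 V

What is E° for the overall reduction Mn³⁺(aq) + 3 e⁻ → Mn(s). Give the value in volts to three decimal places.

-0.283 V

Standard free energies of sequential steps add: ΔG°₃ = ΔG°₁ + ΔG°₂, so n₃E°₃ = n₁E°₁ + n₂E°₂.
E°₃ = (1×+1.49 + 2×-1.17) / 3 = (-0.850) / 3 = -0.283 V.
E° values themselves are not directly additive — weighting by electron count is essential.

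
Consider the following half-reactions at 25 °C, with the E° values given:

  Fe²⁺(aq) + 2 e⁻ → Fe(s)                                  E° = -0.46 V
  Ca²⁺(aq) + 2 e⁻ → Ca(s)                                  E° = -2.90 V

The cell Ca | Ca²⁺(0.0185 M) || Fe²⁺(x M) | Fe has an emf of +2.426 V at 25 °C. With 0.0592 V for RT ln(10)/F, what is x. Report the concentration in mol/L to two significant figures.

0.0062 M

Fe²⁺/Fe is the cathode, Ca²⁺/Ca the anode: E°cell = +2.44 V, n = 2.
Overall reaction: Fe²⁺(aq) + Ca(s) → Fe(s) + Ca²⁺(aq); Q = [Ca²⁺]^1/[Fe²⁺]^1.
From E = E° − (0.0592/n) log Q: log Q = (E° − E)·n/0.0592 = (+2.44 − (+2.426))·2/0.0592 = 0.4730.
So 1·log[Fe²⁺] = 1·log(0.0185) − log Q = -1.7328 − (0.4730) = -2.2058; [Fe²⁺] = 10^(-2.2058) ≈ 0.0062 M.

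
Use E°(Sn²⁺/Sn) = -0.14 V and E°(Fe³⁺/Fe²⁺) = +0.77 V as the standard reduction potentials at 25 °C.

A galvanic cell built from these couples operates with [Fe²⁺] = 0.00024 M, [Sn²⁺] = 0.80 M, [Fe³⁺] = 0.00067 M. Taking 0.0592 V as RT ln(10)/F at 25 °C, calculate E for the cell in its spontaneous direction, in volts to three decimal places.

Fe³⁺/Fe²⁺ is the cathode (higher E°), Sn²⁺/Sn the anode: E°cell = +0.77 − (-0.14) = +0.91 V, n = 2.
Overall: 2 Fe³⁺(aq) + Sn(s) → 2 Fe²⁺(aq) + Sn²⁺(aq)
Q = [Fe²⁺]^2·[Sn²⁺] / ([Fe³⁺]^2); log Q = -0.989.
E = E° − (0.0592/n) log Q = +0.91 − (0.0592/2)(-0.989) = +0.939 V.

+0.939 V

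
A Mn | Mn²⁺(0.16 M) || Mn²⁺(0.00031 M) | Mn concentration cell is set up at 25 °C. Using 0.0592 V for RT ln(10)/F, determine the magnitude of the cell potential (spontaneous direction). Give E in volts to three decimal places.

For a concentration cell E°cell = 0. The 0.16 M side is the cathode (reduction is favoured where [Mn²⁺] is higher).
With n = 2, E = −(0.0592/2) log([Mn²⁺]ₐₙ/[Mn²⁺]꜀ₐₜ) = −(0.0592/2) log(0.00031/0.16) = −(0.0592/2)(-2.713) = +0.080 V.

+0.080 V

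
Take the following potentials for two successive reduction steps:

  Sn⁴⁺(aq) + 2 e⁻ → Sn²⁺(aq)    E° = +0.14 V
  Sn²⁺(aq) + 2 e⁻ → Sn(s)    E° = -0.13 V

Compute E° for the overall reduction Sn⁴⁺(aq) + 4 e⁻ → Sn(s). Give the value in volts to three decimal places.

Standard free energies of sequential steps add: ΔG°₃ = ΔG°₁ + ΔG°₂, so n₃E°₃ = n₁E°₁ + n₂E°₂.
E°₃ = (2×+0.14 + 2×-0.13) / 4 = (+0.020) / 4 = +0.005 V.

+0.005 V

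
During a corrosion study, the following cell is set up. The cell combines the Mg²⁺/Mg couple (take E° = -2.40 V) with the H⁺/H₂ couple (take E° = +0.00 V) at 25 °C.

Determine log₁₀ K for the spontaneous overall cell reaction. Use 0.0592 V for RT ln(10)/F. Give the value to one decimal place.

Cathode: H⁺/H₂; anode: Mg²⁺/Mg. E°cell = +2.40 V, n = 2.
log K = nE°cell / 0.0592 = (2)(+2.40) / 0.0592 = 81.1.

81.1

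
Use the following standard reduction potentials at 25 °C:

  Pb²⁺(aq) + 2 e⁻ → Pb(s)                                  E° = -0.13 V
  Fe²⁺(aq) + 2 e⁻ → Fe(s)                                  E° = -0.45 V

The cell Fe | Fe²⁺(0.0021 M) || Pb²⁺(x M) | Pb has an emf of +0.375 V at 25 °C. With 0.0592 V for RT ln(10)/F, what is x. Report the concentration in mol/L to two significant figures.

Pb²⁺/Pb is the cathode, Fe²⁺/Fe the anode: E°cell = +0.32 V, n = 2.
Overall reaction: Pb²⁺(aq) + Fe(s) → Pb(s) + Fe²⁺(aq); Q = [Fe²⁺]^1/[Pb²⁺]^1.
From E = E° − (0.0592/n) log Q: log Q = (E° − E)·n/0.0592 = (+0.32 − (+0.375))·2/0.0592 = -1.8581.
So 1·log[Pb²⁺] = 1·log(0.0021) − log Q = -2.6778 − (-1.8581) = -0.8197; [Pb²⁺] = 10^(-0.8197) ≈ 0.15 M.

0.15 M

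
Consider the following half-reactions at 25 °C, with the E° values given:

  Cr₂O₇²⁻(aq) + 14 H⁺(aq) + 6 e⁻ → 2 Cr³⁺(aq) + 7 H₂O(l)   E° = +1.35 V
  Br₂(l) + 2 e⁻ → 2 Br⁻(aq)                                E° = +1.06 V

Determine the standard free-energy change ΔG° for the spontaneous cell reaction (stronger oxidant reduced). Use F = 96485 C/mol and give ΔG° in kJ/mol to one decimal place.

-167.9 kJ/mol

Cr₂O₇²⁻/Cr³⁺ (E° = +1.35 V) is the cathode; Br₂/Br⁻ (E° = +1.06 V) is the anode, so E°cell = +0.29 V.
Balancing electrons gives n = 6 (lcm of 6 and 2).
ΔG° = −nFE° = −(6)(96485)(+0.29) = -167,884 J = -167.9 kJ/mol.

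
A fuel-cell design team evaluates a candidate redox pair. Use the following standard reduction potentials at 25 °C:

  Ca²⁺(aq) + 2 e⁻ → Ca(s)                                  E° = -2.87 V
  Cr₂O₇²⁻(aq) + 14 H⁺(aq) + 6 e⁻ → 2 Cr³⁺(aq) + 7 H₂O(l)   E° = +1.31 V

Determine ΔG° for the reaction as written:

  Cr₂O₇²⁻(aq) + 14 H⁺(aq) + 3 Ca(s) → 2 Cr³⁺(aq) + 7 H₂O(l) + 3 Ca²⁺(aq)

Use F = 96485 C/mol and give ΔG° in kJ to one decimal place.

-2419.8 kJ

As written, Cr₂O₇²⁻/Cr³⁺ is reduced (cathode) and Ca²⁺/Ca is oxidised (anode), so E°cell = (+1.31) − (-2.87) = +4.18 V.
Balancing electrons gives n = 6.
ΔG° = −nFE° = −(6)(96485)(+4.18) = -2,419,844 J = -2419.8 kJ.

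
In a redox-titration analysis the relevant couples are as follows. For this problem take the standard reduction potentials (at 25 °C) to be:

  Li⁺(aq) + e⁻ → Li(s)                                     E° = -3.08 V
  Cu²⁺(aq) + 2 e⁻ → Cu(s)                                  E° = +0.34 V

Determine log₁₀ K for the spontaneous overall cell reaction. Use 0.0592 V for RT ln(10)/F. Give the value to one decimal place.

115.5

Cathode: Cu²⁺/Cu; anode: Li⁺/Li. E°cell = +3.42 V, n = 2.
log K = nE°cell / 0.0592 = (2)(+3.42) / 0.0592 = 115.5.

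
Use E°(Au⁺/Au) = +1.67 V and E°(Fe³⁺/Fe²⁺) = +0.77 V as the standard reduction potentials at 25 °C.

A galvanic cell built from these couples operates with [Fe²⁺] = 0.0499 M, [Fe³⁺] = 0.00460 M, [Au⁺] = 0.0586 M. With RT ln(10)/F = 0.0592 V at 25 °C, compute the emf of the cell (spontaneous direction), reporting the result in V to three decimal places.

+0.888 V

Au⁺/Au is the cathode (higher E°), Fe³⁺/Fe²⁺ the anode: E°cell = +1.67 − (+0.77) = +0.90 V, n = 1.
Overall: Au⁺(aq) + Fe²⁺(aq) → Au(s) + Fe³⁺(aq)
Q = [Fe³⁺] / ([Au⁺]·[Fe²⁺]); log Q = 0.197.
E = E° − (0.0592/n) log Q = +0.90 − (0.0592/1)(0.197) = +0.888 V.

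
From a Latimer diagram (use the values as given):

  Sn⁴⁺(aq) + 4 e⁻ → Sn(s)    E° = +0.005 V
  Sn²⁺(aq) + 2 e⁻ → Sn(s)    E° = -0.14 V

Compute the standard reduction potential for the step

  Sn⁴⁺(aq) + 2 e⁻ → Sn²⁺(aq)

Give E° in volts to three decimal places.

+0.150 V

Sequential free energies add, so n₃E°₃ = n₁E°₁ + n₂E°₂.
With n₃ = 4, and the known step contributing 2×(-0.14) V, the unknown satisfies 2·E° = 4×(+0.005) − 2×(-0.14) = +0.300.
E° = +0.300 / 2 = +0.150 V.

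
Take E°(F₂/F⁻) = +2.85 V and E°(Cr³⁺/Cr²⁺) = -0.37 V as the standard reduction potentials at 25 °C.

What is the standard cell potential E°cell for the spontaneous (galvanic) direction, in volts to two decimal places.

The F₂/F⁻ couple has the higher reduction potential, so it is the cathode; Cr³⁺/Cr²⁺ is oxidised at the anode.
E°cell = E°(cathode) − E°(anode) = (+2.85) − (-0.37) = +3.22 V.

+3.22 V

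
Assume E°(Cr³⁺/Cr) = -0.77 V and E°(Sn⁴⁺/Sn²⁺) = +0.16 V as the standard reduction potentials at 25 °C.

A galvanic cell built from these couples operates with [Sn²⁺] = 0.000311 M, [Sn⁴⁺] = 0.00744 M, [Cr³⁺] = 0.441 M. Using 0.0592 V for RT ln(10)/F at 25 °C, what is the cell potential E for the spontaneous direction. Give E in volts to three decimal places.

+0.978 V

Sn⁴⁺/Sn²⁺ is the cathode (higher E°), Cr³⁺/Cr the anode: E°cell = +0.16 − (-0.77) = +0.93 V, n = 6.
Overall: 3 Sn⁴⁺(aq) + 2 Cr(s) → 3 Sn²⁺(aq) + 2 Cr³⁺(aq)
Q = [Sn²⁺]^3·[Cr³⁺]^2 / ([Sn⁴⁺]^3); log Q = -4.848.
E = E° − (0.0592/n) log Q = +0.93 − (0.0592/6)(-4.848) = +0.978 V.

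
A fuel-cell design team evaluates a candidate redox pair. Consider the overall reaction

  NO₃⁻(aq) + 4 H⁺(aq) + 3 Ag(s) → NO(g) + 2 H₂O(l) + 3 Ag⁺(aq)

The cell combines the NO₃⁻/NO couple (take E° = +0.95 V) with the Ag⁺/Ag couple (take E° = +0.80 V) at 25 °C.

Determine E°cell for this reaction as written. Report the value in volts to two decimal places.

The NO₃⁻/NO couple has the higher reduction potential, so it is the cathode; Ag⁺/Ag is oxidised at the anode.
E°cell = E°(cathode) − E°(anode) = (+0.95) − (+0.80) = +0.15 V.

+0.15 V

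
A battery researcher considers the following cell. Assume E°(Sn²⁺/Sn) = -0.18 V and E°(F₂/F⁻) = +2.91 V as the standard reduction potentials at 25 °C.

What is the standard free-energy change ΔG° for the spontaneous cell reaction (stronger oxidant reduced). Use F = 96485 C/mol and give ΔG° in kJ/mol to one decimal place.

-596.3 kJ/mol

F₂/F⁻ (E° = +2.91 V) is the cathode; Sn²⁺/Sn (E° = -0.18 V) is the anode, so E°cell = +3.09 V.
Balancing electrons gives n = 2 (lcm of 2 and 2).
ΔG° = −nFE° = −(2)(96485)(+3.09) = -596,277 J = -596.3 kJ/mol.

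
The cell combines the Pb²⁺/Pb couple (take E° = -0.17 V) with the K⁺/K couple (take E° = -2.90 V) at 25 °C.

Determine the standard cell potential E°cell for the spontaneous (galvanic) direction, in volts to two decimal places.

+2.73 V

The Pb²⁺/Pb couple has the higher reduction potential, so it is the cathode; K⁺/K is oxidised at the anode.
E°cell = E°(cathode) − E°(anode) = (-0.17) − (-2.90) = +2.73 V.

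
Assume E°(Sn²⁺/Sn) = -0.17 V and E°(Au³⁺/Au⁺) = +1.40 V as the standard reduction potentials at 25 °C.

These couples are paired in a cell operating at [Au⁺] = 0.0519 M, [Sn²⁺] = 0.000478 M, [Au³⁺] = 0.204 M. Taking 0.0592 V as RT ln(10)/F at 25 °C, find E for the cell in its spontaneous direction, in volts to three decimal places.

Au³⁺/Au⁺ is the cathode (higher E°), Sn²⁺/Sn the anode: E°cell = +1.40 − (-0.17) = +1.57 V, n = 2.
Overall: Au³⁺(aq) + Sn(s) → Au⁺(aq) + Sn²⁺(aq)
Q = [Au⁺]·[Sn²⁺] / ([Au³⁺]); log Q = -3.915.
E = E° − (0.0592/n) log Q = +1.57 − (0.0592/2)(-3.915) = +1.686 V.

+1.686 V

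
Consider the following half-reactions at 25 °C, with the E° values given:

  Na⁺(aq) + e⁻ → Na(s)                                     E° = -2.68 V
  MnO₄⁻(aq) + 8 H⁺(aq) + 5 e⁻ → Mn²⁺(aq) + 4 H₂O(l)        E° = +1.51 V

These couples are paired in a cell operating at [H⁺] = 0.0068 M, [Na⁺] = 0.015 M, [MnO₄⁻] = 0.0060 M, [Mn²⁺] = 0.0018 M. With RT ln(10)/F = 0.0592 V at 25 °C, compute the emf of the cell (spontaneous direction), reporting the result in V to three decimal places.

+4.099 V

MnO₄⁻/Mn²⁺ is the cathode (higher E°), Na⁺/Na the anode: E°cell = +1.51 − (-2.68) = +4.19 V, n = 5.
Overall: MnO₄⁻(aq) + 8 H⁺(aq) + 5 Na(s) → Mn²⁺(aq) + 4 H₂O(l) + 5 Na⁺(aq)
Q = [Mn²⁺]·[Na⁺]^5 / ([MnO₄⁻]·[H⁺]^8); log Q = 7.698.
E = E° − (0.0592/n) log Q = +4.19 − (0.0592/5)(7.698) = +4.099 V.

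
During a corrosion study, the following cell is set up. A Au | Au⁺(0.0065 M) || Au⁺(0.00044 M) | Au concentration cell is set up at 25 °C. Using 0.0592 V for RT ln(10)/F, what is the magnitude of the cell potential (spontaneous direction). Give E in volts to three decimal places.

For a concentration cell E°cell = 0. The 0.0065 M side is the cathode (reduction is favoured where [Au⁺] is higher).
With n = 1, E = −(0.0592/1) log([Au⁺]ₐₙ/[Au⁺]꜀ₐₜ) = −(0.0592/1) log(0.00044/0.0065) = −(0.0592/1)(-1.169) = +0.069 V.

+0.069 V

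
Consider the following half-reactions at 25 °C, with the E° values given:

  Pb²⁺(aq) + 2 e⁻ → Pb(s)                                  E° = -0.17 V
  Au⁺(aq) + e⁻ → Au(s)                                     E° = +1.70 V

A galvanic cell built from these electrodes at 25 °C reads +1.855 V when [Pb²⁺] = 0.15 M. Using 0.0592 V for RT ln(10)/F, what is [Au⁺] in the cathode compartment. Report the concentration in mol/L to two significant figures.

0.22 M

Au⁺/Au is the cathode, Pb²⁺/Pb the anode: E°cell = +1.87 V, n = 2.
Overall reaction: 2 Au⁺(aq) + Pb(s) → 2 Au(s) + Pb²⁺(aq); Q = [Pb²⁺]^1/[Au⁺]^2.
From E = E° − (0.0592/n) log Q: log Q = (E° − E)·n/0.0592 = (+1.87 − (+1.855))·2/0.0592 = 0.5068.
So 2·log[Au⁺] = 1·log(0.15) − log Q = -0.8239 − (0.5068) = -1.3307; log[Au⁺] = -1.3307 / 2 = -0.6653; [Au⁺] = 10^(-0.6653) ≈ 0.22 M.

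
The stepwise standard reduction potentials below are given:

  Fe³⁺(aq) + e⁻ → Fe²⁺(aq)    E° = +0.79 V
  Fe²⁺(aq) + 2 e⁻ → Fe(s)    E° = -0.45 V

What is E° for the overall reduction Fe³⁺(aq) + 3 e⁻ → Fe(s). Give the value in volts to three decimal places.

Standard free energies of sequential steps add: ΔG°₃ = ΔG°₁ + ΔG°₂, so n₃E°₃ = n₁E°₁ + n₂E°₂.
E°₃ = (1×+0.79 + 2×-0.45) / 3 = (-0.110) / 3 = -0.037 V.
Simply averaging or adding the two E° values would be wrong; the electron-weighted sum is required.

-0.037 V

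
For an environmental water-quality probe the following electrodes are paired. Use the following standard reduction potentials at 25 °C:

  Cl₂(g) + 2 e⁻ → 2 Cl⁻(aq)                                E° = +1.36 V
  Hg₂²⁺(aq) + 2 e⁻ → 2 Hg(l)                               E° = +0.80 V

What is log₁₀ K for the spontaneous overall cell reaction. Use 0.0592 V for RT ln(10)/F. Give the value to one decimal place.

Cathode: Cl₂/Cl⁻; anode: Hg₂²⁺/Hg. E°cell = +0.56 V, n = 2.
log K = nE°cell / 0.0592 = (2)(+0.56) / 0.0592 = 18.9.

18.9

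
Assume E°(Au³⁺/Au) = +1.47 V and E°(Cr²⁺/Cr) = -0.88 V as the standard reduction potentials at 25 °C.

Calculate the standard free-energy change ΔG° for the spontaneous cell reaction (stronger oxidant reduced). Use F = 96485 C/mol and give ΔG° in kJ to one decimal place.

Au³⁺/Au (E° = +1.47 V) is the cathode; Cr²⁺/Cr (E° = -0.88 V) is the anode, so E°cell = +2.35 V.
Balancing electrons gives n = 6 (lcm of 3 and 2).
ΔG° = −nFE° = −(6)(96485)(+2.35) = -1,360,438 J = -1360.4 kJ.

-1360.4 kJ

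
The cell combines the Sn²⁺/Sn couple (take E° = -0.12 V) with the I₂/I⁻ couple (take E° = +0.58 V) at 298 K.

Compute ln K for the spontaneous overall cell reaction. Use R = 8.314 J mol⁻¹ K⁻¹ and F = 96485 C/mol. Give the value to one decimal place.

Cathode: I₂/I⁻; anode: Sn²⁺/Sn. E°cell = (+0.58) − (-0.12) = +0.70 V, with n = 2.
ΔG° = −nFE° = −RT ln K, so ln K = nFE°/(RT) = (2)(96485)(+0.70) / ((8.314)(298)) = 54.521.

54.5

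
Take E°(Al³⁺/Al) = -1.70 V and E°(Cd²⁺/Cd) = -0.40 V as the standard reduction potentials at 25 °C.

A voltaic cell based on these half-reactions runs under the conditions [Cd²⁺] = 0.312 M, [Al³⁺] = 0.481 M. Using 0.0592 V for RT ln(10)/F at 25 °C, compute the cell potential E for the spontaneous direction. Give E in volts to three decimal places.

Cd²⁺/Cd is the cathode (higher E°), Al³⁺/Al the anode: E°cell = -0.40 − (-1.70) = +1.30 V, n = 6.
Overall: 3 Cd²⁺(aq) + 2 Al(s) → 3 Cd(s) + 2 Al³⁺(aq)
Q = [Al³⁺]^2 / ([Cd²⁺]^3); log Q = 0.882.
E = E° − (0.0592/n) log Q = +1.30 − (0.0592/6)(0.882) = +1.291 V.

+1.291 V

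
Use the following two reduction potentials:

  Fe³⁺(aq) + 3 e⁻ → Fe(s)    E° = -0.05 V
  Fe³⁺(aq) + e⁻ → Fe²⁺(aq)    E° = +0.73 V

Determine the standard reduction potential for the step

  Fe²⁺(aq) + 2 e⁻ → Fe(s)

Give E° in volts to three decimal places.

Sequential free energies add, so n₃E°₃ = n₁E°₁ + n₂E°₂.
With n₃ = 3, and the known step contributing 1×(+0.73) V, the unknown satisfies 2·E° = 3×(-0.05) − 1×(+0.73) = -0.880.
E° = -0.880 / 2 = -0.440 V.

-0.440 V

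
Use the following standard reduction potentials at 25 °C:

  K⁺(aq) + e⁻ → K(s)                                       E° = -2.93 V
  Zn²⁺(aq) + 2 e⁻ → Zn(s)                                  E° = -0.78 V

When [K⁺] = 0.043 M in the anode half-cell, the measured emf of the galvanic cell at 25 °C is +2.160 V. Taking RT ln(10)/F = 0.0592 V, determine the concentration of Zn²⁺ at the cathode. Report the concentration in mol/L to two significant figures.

Zn²⁺/Zn is the cathode, K⁺/K the anode: E°cell = +2.15 V, n = 2.
Overall reaction: Zn²⁺(aq) + 2 K(s) → Zn(s) + 2 K⁺(aq); Q = [K⁺]^2/[Zn²⁺]^1.
From E = E° − (0.0592/n) log Q: log Q = (E° − E)·n/0.0592 = (+2.15 − (+2.160))·2/0.0592 = -0.3378.
So 1·log[Zn²⁺] = 2·log(0.043) − log Q = -2.7331 − (-0.3378) = -2.3953; [Zn²⁺] = 10^(-2.3953) ≈ 0.0040 M.

0.0040 M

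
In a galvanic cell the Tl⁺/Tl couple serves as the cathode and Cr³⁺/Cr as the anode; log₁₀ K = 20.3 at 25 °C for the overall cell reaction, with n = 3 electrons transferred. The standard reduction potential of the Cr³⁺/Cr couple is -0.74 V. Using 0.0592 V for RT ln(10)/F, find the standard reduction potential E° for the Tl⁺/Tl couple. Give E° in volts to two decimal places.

E°cell = (0.0592/n)·log K = (0.0592/3)(20.3) = +0.401 V.
Since Tl⁺/Tl is the cathode and Cr³⁺/Cr the anode, E°cell = E°(Tl⁺/Tl) − E°(Cr³⁺/Cr).
So E°(Tl⁺/Tl) = E°cell + E°(Cr³⁺/Cr) = +0.401 + (-0.74) = -0.34 V.

-0.34 V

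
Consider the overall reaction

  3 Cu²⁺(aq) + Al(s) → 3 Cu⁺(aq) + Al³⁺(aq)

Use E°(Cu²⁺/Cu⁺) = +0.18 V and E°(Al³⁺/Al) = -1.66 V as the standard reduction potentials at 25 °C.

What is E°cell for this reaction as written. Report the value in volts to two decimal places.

The Cu²⁺/Cu⁺ couple has the higher reduction potential, so it is the cathode; Al³⁺/Al is oxidised at the anode.
E°cell = E°(cathode) − E°(anode) = (+0.18) − (-1.66) = +1.84 V.

+1.84 V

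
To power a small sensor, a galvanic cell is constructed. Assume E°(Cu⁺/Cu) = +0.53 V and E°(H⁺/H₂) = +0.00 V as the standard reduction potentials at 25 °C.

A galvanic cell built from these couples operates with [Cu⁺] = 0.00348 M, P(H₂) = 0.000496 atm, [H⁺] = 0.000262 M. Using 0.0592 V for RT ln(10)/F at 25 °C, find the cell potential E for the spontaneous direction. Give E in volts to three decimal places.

Cu⁺/Cu is the cathode (higher E°), H⁺/H₂ the anode: E°cell = +0.53 − (+0.00) = +0.53 V, n = 2.
Overall: 2 Cu⁺(aq) + H₂(g) → 2 Cu(s) + 2 H⁺(aq)
Q = [H⁺]^2 / ([Cu⁺]^2·P(H₂)); log Q = 1.058.
E = E° − (0.0592/n) log Q = +0.53 − (0.0592/2)(1.058) = +0.499 V.

+0.499 V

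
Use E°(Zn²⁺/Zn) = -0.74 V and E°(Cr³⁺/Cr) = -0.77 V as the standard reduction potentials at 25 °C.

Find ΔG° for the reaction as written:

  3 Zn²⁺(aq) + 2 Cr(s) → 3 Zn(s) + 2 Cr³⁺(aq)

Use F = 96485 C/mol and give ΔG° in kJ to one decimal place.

As written, Zn²⁺/Zn is reduced (cathode) and Cr³⁺/Cr is oxidised (anode), so E°cell = (-0.74) − (-0.77) = +0.03 V.
Balancing electrons gives n = 6.
ΔG° = −nFE° = −(6)(96485)(+0.03) = -17,367 J = -17.4 kJ.

-17.4 kJ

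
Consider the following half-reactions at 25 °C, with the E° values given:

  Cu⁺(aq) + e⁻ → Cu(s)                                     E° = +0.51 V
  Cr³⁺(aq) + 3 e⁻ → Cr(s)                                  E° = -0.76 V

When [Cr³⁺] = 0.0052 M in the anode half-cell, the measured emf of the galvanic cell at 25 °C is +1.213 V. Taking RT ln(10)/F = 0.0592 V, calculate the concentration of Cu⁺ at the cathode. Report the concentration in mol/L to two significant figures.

Cu⁺/Cu is the cathode, Cr³⁺/Cr the anode: E°cell = +1.27 V, n = 3.
Overall reaction: 3 Cu⁺(aq) + Cr(s) → 3 Cu(s) + Cr³⁺(aq); Q = [Cr³⁺]^1/[Cu⁺]^3.
From E = E° − (0.0592/n) log Q: log Q = (E° − E)·n/0.0592 = (+1.27 − (+1.213))·3/0.0592 = 2.8885.
So 3·log[Cu⁺] = 1·log(0.0052) − log Q = -2.2840 − (2.8885) = -5.1725; log[Cu⁺] = -5.1725 / 3 = -1.7242; [Cu⁺] = 10^(-1.7242) ≈ 0.019 M.

0.019 M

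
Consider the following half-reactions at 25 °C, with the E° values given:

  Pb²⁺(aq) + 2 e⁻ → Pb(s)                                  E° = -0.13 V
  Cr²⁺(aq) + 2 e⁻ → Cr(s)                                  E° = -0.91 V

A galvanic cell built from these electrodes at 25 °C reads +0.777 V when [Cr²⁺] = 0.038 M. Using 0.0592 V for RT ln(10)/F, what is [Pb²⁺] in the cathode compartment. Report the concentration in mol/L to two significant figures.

0.030 M

Pb²⁺/Pb is the cathode, Cr²⁺/Cr the anode: E°cell = +0.78 V, n = 2.
Overall reaction: Pb²⁺(aq) + Cr(s) → Pb(s) + Cr²⁺(aq); Q = [Cr²⁺]^1/[Pb²⁺]^1.
From E = E° − (0.0592/n) log Q: log Q = (E° − E)·n/0.0592 = (+0.78 − (+0.777))·2/0.0592 = 0.1014.
So 1·log[Pb²⁺] = 1·log(0.038) − log Q = -1.4202 − (0.1014) = -1.5216; [Pb²⁺] = 10^(-1.5216) ≈ 0.030 M.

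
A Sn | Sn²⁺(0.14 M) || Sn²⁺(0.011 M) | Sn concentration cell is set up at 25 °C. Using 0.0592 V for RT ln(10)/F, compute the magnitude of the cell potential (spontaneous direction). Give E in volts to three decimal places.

For a concentration cell E°cell = 0. The 0.14 M side is the cathode (reduction is favoured where [Sn²⁺] is higher).
With n = 2, E = −(0.0592/2) log([Sn²⁺]ₐₙ/[Sn²⁺]꜀ₐₜ) = −(0.0592/2) log(0.011/0.14) = −(0.0592/2)(-1.105) = +0.033 V.

+0.033 V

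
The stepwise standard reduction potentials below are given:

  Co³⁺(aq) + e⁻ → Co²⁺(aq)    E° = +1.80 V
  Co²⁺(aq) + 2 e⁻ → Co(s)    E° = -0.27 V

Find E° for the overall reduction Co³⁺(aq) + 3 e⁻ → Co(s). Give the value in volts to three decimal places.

+0.420 V

Standard free energies of sequential steps add: ΔG°₃ = ΔG°₁ + ΔG°₂, so n₃E°₃ = n₁E°₁ + n₂E°₂.
E°₃ = (1×+1.80 + 2×-0.27) / 3 = (+1.260) / 3 = +0.420 V.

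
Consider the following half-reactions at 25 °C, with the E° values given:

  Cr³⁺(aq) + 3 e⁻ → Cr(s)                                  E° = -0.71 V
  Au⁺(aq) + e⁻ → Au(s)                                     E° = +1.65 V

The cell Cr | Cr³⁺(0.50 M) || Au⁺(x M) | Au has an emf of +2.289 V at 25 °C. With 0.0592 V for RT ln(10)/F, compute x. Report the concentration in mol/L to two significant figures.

0.050 M

Au⁺/Au is the cathode, Cr³⁺/Cr the anode: E°cell = +2.36 V, n = 3.
Overall reaction: 3 Au⁺(aq) + Cr(s) → 3 Au(s) + Cr³⁺(aq); Q = [Cr³⁺]^1/[Au⁺]^3.
From E = E° − (0.0592/n) log Q: log Q = (E° − E)·n/0.0592 = (+2.36 − (+2.289))·3/0.0592 = 3.5980.
So 3·log[Au⁺] = 1·log(0.5) − log Q = -0.3010 − (3.5980) = -3.8990; log[Au⁺] = -3.8990 / 3 = -1.2997; [Au⁺] = 10^(-1.2997) ≈ 0.050 M.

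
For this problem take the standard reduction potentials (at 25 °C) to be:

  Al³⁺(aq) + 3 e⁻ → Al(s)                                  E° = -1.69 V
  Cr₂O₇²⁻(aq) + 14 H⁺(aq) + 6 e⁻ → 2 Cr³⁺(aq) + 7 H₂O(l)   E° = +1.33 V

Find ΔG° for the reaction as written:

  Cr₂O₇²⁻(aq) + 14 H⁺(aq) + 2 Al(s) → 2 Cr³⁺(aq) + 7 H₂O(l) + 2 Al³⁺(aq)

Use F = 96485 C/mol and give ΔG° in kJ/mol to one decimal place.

-1748.3 kJ/mol

As written, Cr₂O₇²⁻/Cr³⁺ is reduced (cathode) and Al³⁺/Al is oxidised (anode), so E°cell = (+1.33) − (-1.69) = +3.02 V.
Balancing electrons gives n = 6.
ΔG° = −nFE° = −(6)(96485)(+3.02) = -1,748,308 J = -1748.3 kJ/mol.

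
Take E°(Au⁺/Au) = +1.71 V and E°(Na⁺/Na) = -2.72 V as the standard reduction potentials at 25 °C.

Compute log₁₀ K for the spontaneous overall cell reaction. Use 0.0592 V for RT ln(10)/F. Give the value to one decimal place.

74.8

Cathode: Au⁺/Au; anode: Na⁺/Na. E°cell = +4.43 V, n = 1.
log K = nE°cell / 0.0592 = (1)(+4.43) / 0.0592 = 74.8.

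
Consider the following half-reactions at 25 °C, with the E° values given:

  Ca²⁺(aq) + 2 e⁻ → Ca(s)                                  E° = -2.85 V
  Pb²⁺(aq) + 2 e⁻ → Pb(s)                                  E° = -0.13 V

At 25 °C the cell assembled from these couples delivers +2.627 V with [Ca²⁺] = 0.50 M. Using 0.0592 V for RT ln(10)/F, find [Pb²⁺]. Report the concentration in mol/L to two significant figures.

Pb²⁺/Pb is the cathode, Ca²⁺/Ca the anode: E°cell = +2.72 V, n = 2.
Overall reaction: Pb²⁺(aq) + Ca(s) → Pb(s) + Ca²⁺(aq); Q = [Ca²⁺]^1/[Pb²⁺]^1.
From E = E° − (0.0592/n) log Q: log Q = (E° − E)·n/0.0592 = (+2.72 − (+2.627))·2/0.0592 = 3.1419.
So 1·log[Pb²⁺] = 1·log(0.5) − log Q = -0.3010 − (3.1419) = -3.4429; [Pb²⁺] = 10^(-3.4429) ≈ 0.00036 M.

0.00036 M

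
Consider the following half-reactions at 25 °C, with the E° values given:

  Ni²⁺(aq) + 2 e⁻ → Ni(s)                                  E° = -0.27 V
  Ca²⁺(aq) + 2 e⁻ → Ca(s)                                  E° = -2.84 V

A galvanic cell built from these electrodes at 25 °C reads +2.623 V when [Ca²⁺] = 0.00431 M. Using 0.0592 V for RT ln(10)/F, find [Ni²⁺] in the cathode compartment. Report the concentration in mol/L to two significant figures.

Ni²⁺/Ni is the cathode, Ca²⁺/Ca the anode: E°cell = +2.57 V, n = 2.
Overall reaction: Ni²⁺(aq) + Ca(s) → Ni(s) + Ca²⁺(aq); Q = [Ca²⁺]^1/[Ni²⁺]^1.
From E = E° − (0.0592/n) log Q: log Q = (E° − E)·n/0.0592 = (+2.57 − (+2.623))·2/0.0592 = -1.7905.
So 1·log[Ni²⁺] = 1·log(0.00431) − log Q = -2.3655 − (-1.7905) = -0.5750; [Ni²⁺] = 10^(-0.5750) ≈ 0.27 M.

0.27 M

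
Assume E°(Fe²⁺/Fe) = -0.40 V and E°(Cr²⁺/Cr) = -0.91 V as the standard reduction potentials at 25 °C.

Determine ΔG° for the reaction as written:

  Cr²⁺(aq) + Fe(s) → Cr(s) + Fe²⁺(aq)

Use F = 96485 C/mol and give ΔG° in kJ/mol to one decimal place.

+98.4 kJ/mol

As written, Cr²⁺/Cr is reduced (cathode) and Fe²⁺/Fe is oxidised (anode), so E°cell = (-0.91) − (-0.40) = -0.51 V.
Balancing electrons gives n = 2.
ΔG° = −nFE° = −(2)(96485)(-0.51) = 98,415 J = +98.4 kJ/mol.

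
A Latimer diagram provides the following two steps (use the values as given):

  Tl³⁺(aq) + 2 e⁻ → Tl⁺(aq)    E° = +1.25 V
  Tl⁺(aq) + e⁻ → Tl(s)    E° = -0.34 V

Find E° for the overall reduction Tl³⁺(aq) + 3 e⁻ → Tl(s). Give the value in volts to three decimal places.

Standard free energies of sequential steps add: ΔG°₃ = ΔG°₁ + ΔG°₂, so n₃E°₃ = n₁E°₁ + n₂E°₂.
E°₃ = (2×+1.25 + 1×-0.34) / 3 = (+2.160) / 3 = +0.720 V.

+0.720 V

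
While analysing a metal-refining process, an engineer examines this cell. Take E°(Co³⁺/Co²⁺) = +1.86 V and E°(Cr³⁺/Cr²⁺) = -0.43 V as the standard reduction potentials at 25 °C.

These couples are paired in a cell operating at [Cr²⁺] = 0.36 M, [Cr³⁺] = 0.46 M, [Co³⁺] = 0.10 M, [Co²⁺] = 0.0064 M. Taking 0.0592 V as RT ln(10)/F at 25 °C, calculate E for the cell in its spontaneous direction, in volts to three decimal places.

Co³⁺/Co²⁺ is the cathode (higher E°), Cr³⁺/Cr²⁺ the anode: E°cell = +1.86 − (-0.43) = +2.29 V, n = 1.
Overall: Co³⁺(aq) + Cr²⁺(aq) → Co²⁺(aq) + Cr³⁺(aq)
Q = [Co²⁺]·[Cr³⁺] / ([Co³⁺]·[Cr²⁺]); log Q = -1.087.
E = E° − (0.0592/n) log Q = +2.29 − (0.0592/1)(-1.087) = +2.354 V.

+2.354 V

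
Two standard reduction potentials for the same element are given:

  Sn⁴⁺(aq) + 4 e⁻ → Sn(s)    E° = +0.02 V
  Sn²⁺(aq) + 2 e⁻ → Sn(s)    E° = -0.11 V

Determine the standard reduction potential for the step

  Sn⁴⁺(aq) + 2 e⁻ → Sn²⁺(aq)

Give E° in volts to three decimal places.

+0.150 V

Sequential free energies add, so n₃E°₃ = n₁E°₁ + n₂E°₂.
With n₃ = 4, and the known step contributing 2×(-0.11) V, the unknown satisfies 2·E° = 4×(+0.02) − 2×(-0.11) = +0.300.
E° = +0.300 / 2 = +0.150 V.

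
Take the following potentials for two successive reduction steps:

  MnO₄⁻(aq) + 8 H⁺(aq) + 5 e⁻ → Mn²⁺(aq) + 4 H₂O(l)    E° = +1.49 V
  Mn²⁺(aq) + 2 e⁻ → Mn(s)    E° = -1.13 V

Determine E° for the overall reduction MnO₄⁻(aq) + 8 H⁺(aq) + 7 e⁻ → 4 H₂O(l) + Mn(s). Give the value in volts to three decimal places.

+0.741 V

Adding the free-energy changes (−nFE°) of the two steps gives −n₃FE°₃ = −n₁FE°₁ − n₂FE°₂.
E°₃ = (5×+1.49 + 2×-1.13) / 7 = (+5.190) / 7 = +0.741 V.
Simply averaging or adding the two E° values would be wrong; the electron-weighted sum is required.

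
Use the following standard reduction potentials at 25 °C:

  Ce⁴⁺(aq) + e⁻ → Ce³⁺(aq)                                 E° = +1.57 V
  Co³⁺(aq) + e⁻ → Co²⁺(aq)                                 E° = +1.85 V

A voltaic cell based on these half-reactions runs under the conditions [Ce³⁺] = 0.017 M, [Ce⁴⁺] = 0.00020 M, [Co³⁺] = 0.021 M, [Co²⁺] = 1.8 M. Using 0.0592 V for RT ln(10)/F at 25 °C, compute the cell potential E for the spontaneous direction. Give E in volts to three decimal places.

Co³⁺/Co²⁺ is the cathode (higher E°), Ce⁴⁺/Ce³⁺ the anode: E°cell = +1.85 − (+1.57) = +0.28 V, n = 1.
Overall: Co³⁺(aq) + Ce³⁺(aq) → Co²⁺(aq) + Ce⁴⁺(aq)
Q = [Co²⁺]·[Ce⁴⁺] / ([Co³⁺]·[Ce³⁺]); log Q = 0.004.
E = E° − (0.0592/n) log Q = +0.28 − (0.0592/1)(0.004) = +0.280 V.

+0.280 V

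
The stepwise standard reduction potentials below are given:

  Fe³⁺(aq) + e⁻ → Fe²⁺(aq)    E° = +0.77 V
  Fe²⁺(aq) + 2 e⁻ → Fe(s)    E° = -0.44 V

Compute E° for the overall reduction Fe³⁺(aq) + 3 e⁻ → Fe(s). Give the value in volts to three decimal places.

Adding the free-energy changes (−nFE°) of the two steps gives −n₃FE°₃ = −n₁FE°₁ − n₂FE°₂.
E°₃ = (1×+0.77 + 2×-0.44) / 3 = (-0.110) / 3 = -0.037 V.

-0.037 V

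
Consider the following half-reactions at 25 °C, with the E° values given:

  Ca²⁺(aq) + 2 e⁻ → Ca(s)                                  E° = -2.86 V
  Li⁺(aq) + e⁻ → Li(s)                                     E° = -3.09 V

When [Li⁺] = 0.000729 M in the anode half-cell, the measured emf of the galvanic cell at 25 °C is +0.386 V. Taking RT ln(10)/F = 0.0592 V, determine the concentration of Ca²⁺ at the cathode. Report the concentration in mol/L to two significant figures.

0.099 M

Ca²⁺/Ca is the cathode, Li⁺/Li the anode: E°cell = +0.23 V, n = 2.
Overall reaction: Ca²⁺(aq) + 2 Li(s) → Ca(s) + 2 Li⁺(aq); Q = [Li⁺]^2/[Ca²⁺]^1.
From E = E° − (0.0592/n) log Q: log Q = (E° − E)·n/0.0592 = (+0.23 − (+0.386))·2/0.0592 = -5.2703.
So 1·log[Ca²⁺] = 2·log(0.000729) − log Q = -6.2745 − (-5.2703) = -1.0042; [Ca²⁺] = 10^(-1.0042) ≈ 0.099 M.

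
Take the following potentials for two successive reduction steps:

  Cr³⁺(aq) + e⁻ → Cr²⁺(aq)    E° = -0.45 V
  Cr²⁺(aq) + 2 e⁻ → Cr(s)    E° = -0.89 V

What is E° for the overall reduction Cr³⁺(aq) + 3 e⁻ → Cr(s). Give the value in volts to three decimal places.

-0.743 V

Adding the free-energy changes (−nFE°) of the two steps gives −n₃FE°₃ = −n₁FE°₁ − n₂FE°₂.
E°₃ = (1×-0.45 + 2×-0.89) / 3 = (-2.230) / 3 = -0.743 V.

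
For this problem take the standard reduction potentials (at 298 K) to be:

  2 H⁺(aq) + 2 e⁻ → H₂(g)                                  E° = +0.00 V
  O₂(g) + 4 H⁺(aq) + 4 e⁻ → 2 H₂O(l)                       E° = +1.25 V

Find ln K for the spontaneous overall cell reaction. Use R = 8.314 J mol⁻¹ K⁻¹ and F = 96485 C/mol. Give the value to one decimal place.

194.7

Cathode: O₂/H₂O; anode: H⁺/H₂. E°cell = (+1.25) − (+0.00) = +1.25 V, with n = 4.
ΔG° = −nFE° = −RT ln K, so ln K = nFE°/(RT) = (4)(96485)(+1.25) / ((8.314)(298)) = 194.717.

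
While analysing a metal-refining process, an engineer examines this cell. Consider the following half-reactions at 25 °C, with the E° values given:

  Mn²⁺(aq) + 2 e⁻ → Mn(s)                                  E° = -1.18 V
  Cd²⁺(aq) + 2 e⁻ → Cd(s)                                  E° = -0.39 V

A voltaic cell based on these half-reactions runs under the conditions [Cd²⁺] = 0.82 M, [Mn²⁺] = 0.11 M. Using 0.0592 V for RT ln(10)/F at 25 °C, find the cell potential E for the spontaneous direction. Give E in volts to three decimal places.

Cd²⁺/Cd is the cathode (higher E°), Mn²⁺/Mn the anode: E°cell = -0.39 − (-1.18) = +0.79 V, n = 2.
Overall: Cd²⁺(aq) + Mn(s) → Cd(s) + Mn²⁺(aq)
Q = [Mn²⁺] / ([Cd²⁺]); log Q = -0.872.
E = E° − (0.0592/n) log Q = +0.79 − (0.0592/2)(-0.872) = +0.816 V.

+0.816 V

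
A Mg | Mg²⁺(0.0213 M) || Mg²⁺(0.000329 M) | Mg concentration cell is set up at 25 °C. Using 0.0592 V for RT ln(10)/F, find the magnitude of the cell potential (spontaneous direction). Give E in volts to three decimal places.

For a concentration cell E°cell = 0. The 0.0213 M side is the cathode (reduction is favoured where [Mg²⁺] is higher).
With n = 2, E = −(0.0592/2) log([Mg²⁺]ₐₙ/[Mg²⁺]꜀ₐₜ) = −(0.0592/2) log(0.000329/0.0213) = −(0.0592/2)(-1.811) = +0.054 V.

+0.054 V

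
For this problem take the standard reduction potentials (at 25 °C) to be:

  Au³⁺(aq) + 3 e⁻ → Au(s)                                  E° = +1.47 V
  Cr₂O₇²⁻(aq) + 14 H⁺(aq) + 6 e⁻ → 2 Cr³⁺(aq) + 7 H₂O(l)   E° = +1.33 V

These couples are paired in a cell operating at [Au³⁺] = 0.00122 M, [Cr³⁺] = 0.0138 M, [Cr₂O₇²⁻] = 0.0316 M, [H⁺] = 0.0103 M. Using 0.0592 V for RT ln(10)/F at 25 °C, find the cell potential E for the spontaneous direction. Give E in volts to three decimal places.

+0.335 V

Au³⁺/Au is the cathode (higher E°), Cr₂O₇²⁻/Cr³⁺ the anode: E°cell = +1.47 − (+1.33) = +0.14 V, n = 6.
Overall: 2 Au³⁺(aq) + 2 Cr³⁺(aq) + 7 H₂O(l) → 2 Au(s) + Cr₂O₇²⁻(aq) + 14 H⁺(aq)
Q = [Cr₂O₇²⁻]·[H⁺]^14 / ([Au³⁺]^2·[Cr³⁺]^2); log Q = -19.773.
E = E° − (0.0592/n) log Q = +0.14 − (0.0592/6)(-19.773) = +0.335 V.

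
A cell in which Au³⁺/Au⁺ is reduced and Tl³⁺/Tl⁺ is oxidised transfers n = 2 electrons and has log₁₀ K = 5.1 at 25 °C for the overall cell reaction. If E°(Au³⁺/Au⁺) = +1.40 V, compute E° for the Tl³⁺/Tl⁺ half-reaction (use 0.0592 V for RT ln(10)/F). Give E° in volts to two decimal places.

+1.25 V

E°cell = (0.0592/n)·log K = (0.0592/2)(5.1) = +0.151 V.
Since Au³⁺/Au⁺ is the cathode and Tl³⁺/Tl⁺ the anode, E°cell = E°(Au³⁺/Au⁺) − E°(Tl³⁺/Tl⁺).
So E°(Tl³⁺/Tl⁺) = E°(Au³⁺/Au⁺) − E°cell = (+1.40) − (+0.151) = +1.25 V.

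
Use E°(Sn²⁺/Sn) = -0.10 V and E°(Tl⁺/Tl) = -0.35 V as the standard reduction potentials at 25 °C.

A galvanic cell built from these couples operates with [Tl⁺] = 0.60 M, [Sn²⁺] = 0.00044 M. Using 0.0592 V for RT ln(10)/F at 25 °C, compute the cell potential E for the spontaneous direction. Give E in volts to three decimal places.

Sn²⁺/Sn is the cathode (higher E°), Tl⁺/Tl the anode: E°cell = -0.10 − (-0.35) = +0.25 V, n = 2.
Overall: Sn²⁺(aq) + 2 Tl(s) → Sn(s) + 2 Tl⁺(aq)
Q = [Tl⁺]^2 / ([Sn²⁺]); log Q = 2.913.
E = E° − (0.0592/n) log Q = +0.25 − (0.0592/2)(2.913) = +0.164 V.

+0.164 V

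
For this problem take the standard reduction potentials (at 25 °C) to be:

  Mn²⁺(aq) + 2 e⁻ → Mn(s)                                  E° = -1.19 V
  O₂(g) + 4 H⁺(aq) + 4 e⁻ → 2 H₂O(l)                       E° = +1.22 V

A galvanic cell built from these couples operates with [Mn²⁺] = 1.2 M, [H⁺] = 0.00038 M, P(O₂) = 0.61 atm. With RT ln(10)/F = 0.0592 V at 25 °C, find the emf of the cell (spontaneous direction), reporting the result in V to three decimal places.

+2.202 V

O₂/H₂O is the cathode (higher E°), Mn²⁺/Mn the anode: E°cell = +1.22 − (-1.19) = +2.41 V, n = 4.
Overall: O₂(g) + 4 H⁺(aq) + 2 Mn(s) → 2 H₂O(l) + 2 Mn²⁺(aq)
Q = [Mn²⁺]^2 / (P(O₂)·[H⁺]^4); log Q = 14.054.
E = E° − (0.0592/n) log Q = +2.41 − (0.0592/4)(14.054) = +2.202 V.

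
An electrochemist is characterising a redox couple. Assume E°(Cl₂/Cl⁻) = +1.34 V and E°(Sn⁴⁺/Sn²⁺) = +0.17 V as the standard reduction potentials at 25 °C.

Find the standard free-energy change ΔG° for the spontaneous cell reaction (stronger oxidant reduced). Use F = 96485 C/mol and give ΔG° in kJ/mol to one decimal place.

-225.8 kJ/mol

Cl₂/Cl⁻ (E° = +1.34 V) is the cathode; Sn⁴⁺/Sn²⁺ (E° = +0.17 V) is the anode, so E°cell = +1.17 V.
Balancing electrons gives n = 2 (lcm of 2 and 2).
ΔG° = −nFE° = −(2)(96485)(+1.17) = -225,775 J = -225.8 kJ/mol.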